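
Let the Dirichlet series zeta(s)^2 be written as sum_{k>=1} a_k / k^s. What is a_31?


The Dirichlet convolution of the constant function 1 with itself gives (1 * 1)(k) = sum_{d | k} 1 = d(k), the number of positive divisors of k.
Since zeta(s) = sum_{k>=1} 1/k^s, we have zeta(s)^2 = sum_{k>=1} d(k)/k^s, so a_k = d(k).
For k = 31: the divisors are 1, 31.
Count = 2.

2


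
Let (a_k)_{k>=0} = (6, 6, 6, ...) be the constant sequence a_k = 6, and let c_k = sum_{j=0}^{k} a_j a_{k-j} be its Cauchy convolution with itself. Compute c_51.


Since a_j = 6 for all j >= 0, the convolution sum becomes
c_k = sum_{j=0}^{k} 6 * 6 = 36 * (k + 1).
Equivalently, the generating function of (a_k) is 6/(1 - x) and its square is 36/(1 - x)^2 = sum_{k>=0} 36(k + 1) x^k.
For k = 51: 36 * 52 = 1872.

1872


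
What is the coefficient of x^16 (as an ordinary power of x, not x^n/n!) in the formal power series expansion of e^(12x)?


The exponential series is e^y = sum_{k>=0} y^k / k!. Substituting y = 12x gives
e^(12x) = sum_{k>=0} 12^k x^k / k!.
So the coefficient of x^n is a^n/n! with a = 12, n = 16:
12^16 / 16! = 184884258895036416/20922789888000 = 7739670528/875875

7739670528/875875


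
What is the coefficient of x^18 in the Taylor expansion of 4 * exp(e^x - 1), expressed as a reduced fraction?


exp(e^x - 1) = sum_{k>=0} Bell_k x^k / k!, where Bell_k is the k-th Bell number.
So the coefficient of x^18 is 4 * Bell_18 / 18!.
Computing: Bell_18 = 682076806159 and 18! = 6402373705728000, giving
4 * 682076806159/6402373705728000 = 97439543737/228656203776000.

97439543737/228656203776000


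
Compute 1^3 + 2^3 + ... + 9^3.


This power sum has a closed form given by Faulhaber's formula
sum_{k=1}^{m} k^p = (1 / (p + 1)) * sum_{j=0}^{p} C(p + 1, j) B_j m^(p + 1 - j),
but for small m direct computation is fastest:
1 + 8 + 27 + 64 + 125 + 216 + 343 + 512 + 729 = 2025.

2025


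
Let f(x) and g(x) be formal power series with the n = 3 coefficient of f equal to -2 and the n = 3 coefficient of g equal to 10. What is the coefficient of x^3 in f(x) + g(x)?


Addition of formal power series is termwise.
The coefficient of x^3 in f + g = -2 + 10
= 8

8


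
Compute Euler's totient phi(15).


phi(n) counts integers in [1, n] coprime to n. Using the multiplicative formula phi(n) = n * prod_{p | n} (1 - 1/p):
15 = 3 * 5, so
phi(15) = 15 * (1 - 1/3) * (1 - 1/5) = 8.

8


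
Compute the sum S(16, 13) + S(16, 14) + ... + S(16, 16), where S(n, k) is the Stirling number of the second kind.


By definition, S(n, k) counts partitions of an n-set into exactly k nonempty blocks.
Computing row n = 16 for k = 13..16:
S(16, k): 165620, 6020, 120, 1
Sum = 171761.

171761


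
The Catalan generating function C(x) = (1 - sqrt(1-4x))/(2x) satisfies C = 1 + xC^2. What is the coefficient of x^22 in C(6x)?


Substituting x -> 6x scales the n-th coefficient by 6^n, so [x^22] C(6x) = 6^22 * C_22.
C_22 = C(2*22, 22)/(23) = 2104098963720/23 = 91482563640.
So 6^22 * 91482563640 = 131621703842267136 * 91482563640 = 12041090898155435791000535040.

12041090898155435791000535040


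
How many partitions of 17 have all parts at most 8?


Using the generating function (1-x)^(-1)(1-x^2)^(-1)...(1-x^8)^(-1),
the coefficient of x^17 counts these restricted partitions.
Result = 230

230


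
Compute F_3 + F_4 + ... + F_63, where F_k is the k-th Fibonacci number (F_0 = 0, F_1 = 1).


Use the identity sum_{k=0}^{N} F_k = F_{N+2} - 1 (which follows from F_{k+2} - F_{k+1} = F_k). Then
sum_{k=3}^{63} F_k = (F_{65} - 1) - (F_{4} - 1) = F_{65} - F_{4}.
Computing: F_{65} = 17167680177565, F_{4} = 3, so
Sum = 17167680177565 - 3 = 17167680177562.

17167680177562


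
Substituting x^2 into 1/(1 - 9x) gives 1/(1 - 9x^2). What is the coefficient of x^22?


The coefficient of x^(2m) in 1/(1 - 9x^2) is 9^m.
With n = 22 = 2*11, the coefficient is 9^11 = 31381059609.

31381059609


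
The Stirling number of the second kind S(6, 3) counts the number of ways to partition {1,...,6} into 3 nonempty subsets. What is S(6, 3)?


Using the explicit formula S(n,k) = (1/k!) sum_{j=0}^{k} (-1)^(k-j) C(k,j) j^n:
S(6, 3) = 90
Equivalently, S(n,k) is n! times the coefficient of x^n in the EGF (e^x - 1)^k / k!.

90


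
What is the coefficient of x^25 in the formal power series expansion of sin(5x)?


The Maclaurin series is sin(t) = sum_{k>=0} (-1)^k t^(2k+1) / (2k+1)!, so substituting t = 5x, only odd powers of x are nonzero, with coefficient of x^(2k+1) equal to (-1)^k 5^(2k+1) / (2k+1)!.
Write 25 = 2*12 + 1, giving the coefficient (-1)^12 * 5^25 / 25! = 298023223876953125/15511210043330985984000000 = 19073486328125/992717442773183102976.

19073486328125/992717442773183102976


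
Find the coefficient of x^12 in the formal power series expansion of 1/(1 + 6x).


Write 1/(1 + c x) = 1/(1 - (-c) x) and apply the geometric-series identity
1/(1 - y) = sum_{k>=0} y^k to get 1/(1 + c x) = sum_{k>=0} (-c)^k x^k.
So the coefficient of x^k is (-c)^k = (-1)^k * c^k.
Here c = 6 and k = 12:
(-6)^12 = 1 * 2176782336 = 2176782336

2176782336


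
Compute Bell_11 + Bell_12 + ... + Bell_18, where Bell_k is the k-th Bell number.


Recall Bell_k counts set partitions of a k-set (with Bell_0 = 1 by convention).
Bell_11 through Bell_18: 678570, 4213597, 27644437, 190899322, 1382958545, 10480142147, 82864869804, 682076806159
Sum = 678570 + 4213597 + 27644437 + 190899322 + 1382958545 + 10480142147 + 82864869804 + 682076806159 = 777028212581.

777028212581


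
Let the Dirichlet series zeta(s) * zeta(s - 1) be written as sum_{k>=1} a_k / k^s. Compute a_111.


Convolution gives a_k = sum_{d | k} d * 1 = sum_{d | k} d = sigma(k), the sum of positive divisors of k.
For k = 111, the divisors are 1, 3, 37, 111, so
sigma(111) = 1 + 3 + 37 + 111 = 152.

152


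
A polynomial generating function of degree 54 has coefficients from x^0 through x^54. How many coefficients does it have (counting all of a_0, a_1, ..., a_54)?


A polynomial of degree 54 takes the form a_0 + a_1 x + ... + a_54 x^54.
The number of coefficients is 54 + 1 = 55.

55


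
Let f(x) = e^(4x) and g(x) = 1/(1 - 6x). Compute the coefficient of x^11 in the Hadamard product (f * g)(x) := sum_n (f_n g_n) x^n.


Expanding: f_k = 4^k/k! (from e^(4x)) and g_k = 6^k (from 1/(1 - 6x)). So the Hadamard coefficient (f * g)_k = 4^k 6^k / k! = (24)^k / k!.
For k = 11: 24^11/11! = 1521681143169024/39916800 = 73383542784/1925.

73383542784/1925


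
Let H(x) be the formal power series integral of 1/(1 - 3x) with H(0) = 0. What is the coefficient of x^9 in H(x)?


1/(1 - 3x) = sum_{k>=0} 3^k x^k. Integrating termwise with H(0) = 0:
H(x) = sum_{k>=0} 3^k x^(k+1) / (k+1) = sum_{m>=1} 3^(m-1) x^m / m.
For m = 9: 3^8/9 = 6561/9 = 729.

729


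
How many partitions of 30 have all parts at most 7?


Using the generating function (1-x)^(-1)(1-x^2)^(-1)...(1-x^7)^(-1),
the coefficient of x^30 counts these restricted partitions.
Result = 1824

1824


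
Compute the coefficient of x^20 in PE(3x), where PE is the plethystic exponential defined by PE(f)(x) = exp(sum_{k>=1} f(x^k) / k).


With f(x) = 3x, the exponent is sum_{k>=1} 3 x^k / k = 3 * (-ln(1 - x)). Exponentiating:
PE(3x) = exp(-3 ln(1 - x)) = 1/(1 - x)^3.
By the negative binomial expansion, [x^n] 1/(1 - x)^3 = C(n + 2, 2).
For n = 20: C(22, 2) = 231.

231


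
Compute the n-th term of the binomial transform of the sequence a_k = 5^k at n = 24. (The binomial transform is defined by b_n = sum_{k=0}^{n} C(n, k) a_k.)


With a_k = 5^k, b_n = sum_{k=0}^{n} C(n, k) 5^k = (1 + 5)^n by the binomial theorem.
For n = 24: (1 + 5)^24 = 6^24 = 4738381338321616896.

4738381338321616896


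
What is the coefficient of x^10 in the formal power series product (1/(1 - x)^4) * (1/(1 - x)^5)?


Combine the factors: (1/(1 - x)^4) * (1/(1 - x)^5) = 1/(1 - x)^9.
Then use 1/(1 - x)^r = sum_{k>=0} C(k + r - 1, r - 1) x^k with r = 9 and k = 10:
C(18, 8) = 43758.

43758


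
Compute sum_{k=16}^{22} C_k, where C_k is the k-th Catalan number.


C_16 through C_22: 35357670, 129644790, 477638700, 1767263190, 6564120420, 24466267020, 91482563640
Sum = 35357670 + 129644790 + 477638700 + 1767263190 + 6564120420 + 24466267020 + 91482563640
= 124922855430

124922855430


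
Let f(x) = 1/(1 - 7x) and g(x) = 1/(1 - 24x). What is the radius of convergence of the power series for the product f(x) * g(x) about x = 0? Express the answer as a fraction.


The radius of 1/(1 - 7x) is 1/7 (nearest singularity at x = 1/7), and the radius of 1/(1 - 24x) is 1/24.
The product f(x)*g(x) = 1/((1 - 7x)(1 - 24x)) has singularities at both 1/7 and 1/24, so its radius of convergence is the distance to the nearest one:
min(1/7, 1/24) = 1/24.

1/24


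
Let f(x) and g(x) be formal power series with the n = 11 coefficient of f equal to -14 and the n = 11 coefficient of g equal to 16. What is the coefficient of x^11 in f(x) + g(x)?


Addition of formal power series is termwise.
The coefficient of x^11 in f + g = -14 + 16
= 2

2


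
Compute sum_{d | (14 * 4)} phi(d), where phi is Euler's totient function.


First, 14 * 4 = 56. One classical identity is sum_{d | n} phi(d) = n (each k in [1, n] has a unique gcd with n, and among the k's with gcd(k, n) = n/d there are phi(d) of them). So the sum equals 56. We also verify directly:
Divisors of 56: 1, 2, 4, 7, 8, 14, 28, 56.
phi values: 1, 1, 2, 6, 4, 6, 12, 24.
Sum = 56.

56


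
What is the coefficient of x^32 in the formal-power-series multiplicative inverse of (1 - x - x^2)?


Let the inverse be f(x) = sum_{k>=0} a_k x^k. From f(x) * (1 - x - x^2) = 1 and matching coefficients:
 x^0: a_0 = 1.
 x^1: a_1 - a_0 = 0, so a_1 = 1.
 x^k (k >= 2): a_k - a_{k-1} - a_{k-2} = 0, i.e. a_k = a_{k-1} + a_{k-2}.
This is the Fibonacci-type recurrence shifted so that a_0 = a_1 = 1.
Iterating: a_0=1, a_1=1, a_2=2, a_3=3, a_4=5, a_5=8, a_6=13, a_7=21, a_8=34, a_9=55, ...
a_32 = 3524578.

3524578


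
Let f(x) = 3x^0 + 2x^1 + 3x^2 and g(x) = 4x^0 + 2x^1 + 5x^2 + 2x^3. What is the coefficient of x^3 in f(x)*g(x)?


Cauchy product at x^3:
3*2 + 2*5 + 3*2
= 22

22


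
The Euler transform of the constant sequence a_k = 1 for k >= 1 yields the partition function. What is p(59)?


The Euler transform converts the sequence a_k = 1 into the number of integer partitions.
Using the recurrence or dynamic programming:
p(59) = 831820

831820


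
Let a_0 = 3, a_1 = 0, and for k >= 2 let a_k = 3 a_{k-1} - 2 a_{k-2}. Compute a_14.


Iterating the recurrence forward:
a_0 = 3
a_1 = 0
a_2 = 3*0 - 2*3 = -6
a_3 = 3*-6 - 2*0 = -18
a_4 = 3*-18 - 2*-6 = -42
a_5 = 3*-42 - 2*-18 = -90
a_6 = 3*-90 - 2*-42 = -186
a_7 = 3*-186 - 2*-90 = -378
a_8 = 3*-378 - 2*-186 = -762
a_9 = 3*-762 - 2*-378 = -1530
a_10 = 3*-1530 - 2*-762 = -3066
a_11 = 3*-3066 - 2*-1530 = -6138
a_12 = 3*-6138 - 2*-3066 = -12282
a_13 = 3*-12282 - 2*-6138 = -24570
a_14 = 3*-24570 - 2*-12282 = -49146
So a_14 = -49146.

-49146


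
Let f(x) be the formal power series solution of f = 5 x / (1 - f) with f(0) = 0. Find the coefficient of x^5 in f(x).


Apply Lagrange inversion: f = 5 x * phi(f) with phi(t) = 1/(1 - t), so
[x^n] f = 5^n * (1/n) [t^(n-1)] phi(t)^n = 5^n * (1/n) [t^(n-1)] (1 - t)^(-n) = 5^n * (1/n) C(2n - 2, n - 1) = 5^n * C_{n-1}.
For n = 5: C_4 = C(8, 4) / 5 = 70/5 = 14.
With the 5^5 = 3125 factor, the coefficient is 3125 * 14 = 43750.

43750


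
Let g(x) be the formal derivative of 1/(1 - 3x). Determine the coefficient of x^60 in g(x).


Differentiate termwise: d/dx sum_{k>=0} 3^k x^k = sum_{k>=1} k 3^k x^(k-1) = sum_{j>=0} (j+1) 3^(j+1) x^j.
Equivalently, d/dx [1/(1 - 3x)] = 3/(1 - 3x)^2.
For j = 60: 61 * 3^61 = 61 * 127173474825648610542883299603 = 7757581964364565243115881275783.

7757581964364565243115881275783


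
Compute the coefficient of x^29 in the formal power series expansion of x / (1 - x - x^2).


Let f(x) = sum_{k>=0} a_k x^k. Multiplying f(x) * (1 - x - x^2) = x and matching coefficients gives a_0 = 0, a_1 = 1, and a_k = a_{k-1} + a_{k-2} for k >= 2. These are the Fibonacci numbers F_k.
Iterating from F_0 = 0, F_1 = 1:
F_0=0, F_1=1, F_2=1, F_3=2, F_4=3, F_5=5, F_6=8, F_7=13, F_8=21, F_9=34, ...
F_29 = 514229.

514229


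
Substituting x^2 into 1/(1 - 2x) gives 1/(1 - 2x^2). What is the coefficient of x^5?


Since 1/(1 - 2x^2) only has even powers of x,
the coefficient of x^5 (odd) is 0.

0


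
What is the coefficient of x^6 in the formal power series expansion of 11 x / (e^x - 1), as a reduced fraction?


The exponential generating function for Bernoulli numbers is
x / (e^x - 1) = sum_{k>=0} B_k x^k / k!.
So the coefficient of x^6 in 11 x / (e^x - 1) is 11 B_6 / 6!.
Computing: B_6 = 1/42, 6! = 720, giving
11 * 1/42 / 720 = 11/30240.

11/30240


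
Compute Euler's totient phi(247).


phi(n) counts integers in [1, n] coprime to n. Using the multiplicative formula phi(n) = n * prod_{p | n} (1 - 1/p):
247 = 13 * 19, so
phi(247) = 247 * (1 - 1/13) * (1 - 1/19) = 216.

216


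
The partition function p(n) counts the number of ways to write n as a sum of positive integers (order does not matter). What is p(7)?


Using the generating function prod_{k>=1} 1/(1-x^k), we compute p(7).
By dynamic programming over parts 1 through 7:
p(7) = 15

15


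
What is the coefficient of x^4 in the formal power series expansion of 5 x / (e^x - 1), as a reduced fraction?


The exponential generating function for Bernoulli numbers is
x / (e^x - 1) = sum_{k>=0} B_k x^k / k!.
So the coefficient of x^4 in 5 x / (e^x - 1) is 5 B_4 / 4!.
Computing: B_4 = -1/30, 4! = 24, giving
5 * -1/30 / 24 = -1/144.

-1/144


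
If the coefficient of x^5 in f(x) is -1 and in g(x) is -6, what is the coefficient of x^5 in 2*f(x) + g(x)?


Scalar multiplication scales coefficients: 2 * -1 = -2.
Then add the g coefficient: -2 + -6
= -8

-8


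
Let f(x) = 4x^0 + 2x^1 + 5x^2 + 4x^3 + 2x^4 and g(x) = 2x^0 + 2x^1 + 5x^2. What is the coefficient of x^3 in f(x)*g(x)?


Cauchy product at x^3:
2*5 + 5*2 + 4*2
= 28

28


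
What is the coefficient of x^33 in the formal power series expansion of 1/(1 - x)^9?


The negative binomial / multiset identity is
1/(1 - x)^r = sum_{k>=0} C(k + r - 1, r - 1) x^k.
Here r = 9 and k = 33, so the coefficient is
C(33 + 8, 8) = C(41, 8)
= 95548245

95548245


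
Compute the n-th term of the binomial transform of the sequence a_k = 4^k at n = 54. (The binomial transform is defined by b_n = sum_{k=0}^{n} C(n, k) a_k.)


With a_k = 4^k, b_n = sum_{k=0}^{n} C(n, k) 4^k = (1 + 4)^n by the binomial theorem.
For n = 54: (1 + 4)^54 = 5^54 = 55511151231257827021181583404541015625.

55511151231257827021181583404541015625


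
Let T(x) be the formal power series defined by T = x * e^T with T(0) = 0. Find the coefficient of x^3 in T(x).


Apply the Lagrange inversion formula: if T = x * phi(T) with phi(t) = e^t, then
[x^n] T = (1/n) [t^(n-1)] phi(t)^n = (1/n) [t^(n-1)] e^(n t) = (1/n) * n^(n-1) / (n-1)! = n^(n-1) / n!.
When c = 1 this is the Cayley count of rooted labeled trees on n vertices, divided by n!.
For n = 3: 3^2 / 3! = 9/6 = 3/2.

3/2


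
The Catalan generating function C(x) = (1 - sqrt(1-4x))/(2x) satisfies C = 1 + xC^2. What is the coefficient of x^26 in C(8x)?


Substituting x -> 8x scales the n-th coefficient by 8^n, so [x^26] C(8x) = 8^26 * C_26.
C_26 = C(2*26, 26)/(27) = 495918532948104/27 = 18367353072152.
So 8^26 * 18367353072152 = 302231454903657293676544 * 18367353072152 = 5551191841725658438190432521382002688.

5551191841725658438190432521382002688


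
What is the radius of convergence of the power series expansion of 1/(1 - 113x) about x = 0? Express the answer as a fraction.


Expanding 1/(1 - 113x) = sum_{k>=0} 113^k x^k, the series converges when |113x| < 1, i.e., |x| < 1/113.
So the radius of convergence is 1/113 = 1/113.

1/113


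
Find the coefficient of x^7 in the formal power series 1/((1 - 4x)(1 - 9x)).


By partial fractions or Cauchy convolution:
The coefficient equals sum_{k=0}^{7} 4^k * 9^(7-k).
= 8596237

8596237


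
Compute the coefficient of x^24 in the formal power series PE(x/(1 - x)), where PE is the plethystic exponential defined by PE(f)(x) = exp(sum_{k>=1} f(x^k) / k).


For f(x) = x/(1 - x) we have
sum_{k>=1} f(x^k) / k = sum_{k>=1} (1/k) * x^k / (1 - x^k) = sum_{k, m >= 1} x^(k m) / k,
which after exponentiating simplifies to
PE(x/(1 - x)) = prod_{k>=1} 1 / (1 - x^k).
This is the generating function for the partition function p(n), so the coefficient of x^24 is p(24).
Computing p(24) by dynamic programming over parts 1, 2, ..., 24: p(24) = 1575.

1575


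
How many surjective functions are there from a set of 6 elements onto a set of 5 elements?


By inclusion-exclusion on which target elements are missed, the number of surjections from an n-set onto a k-set is
surj(n, k) = sum_{j=0}^{k} (-1)^j C(k, j) (k - j)^n.
Equivalently surj(n, k) = k! * S(n, k), where S(n, k) is the Stirling number of the second kind.
For n = 6, k = 5:
S(6, 5) = 15, so
surj = 5! * 15 = 120 * 15 = 1800.

1800


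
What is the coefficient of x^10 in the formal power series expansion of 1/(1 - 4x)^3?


The general identity 1/(1 - c x)^r = sum_{k>=0} c^k C(k + r - 1, r - 1) x^k follows by substituting y = c x into 1/(1 - y)^r = sum_{k>=0} C(k + r - 1, r - 1) y^k.
For c = 4, r = 3, k = 10:
4^10 * C(12, 2) = 1048576 * 66 = 69206016.

69206016


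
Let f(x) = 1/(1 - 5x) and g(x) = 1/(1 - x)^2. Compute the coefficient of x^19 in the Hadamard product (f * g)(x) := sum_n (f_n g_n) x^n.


f has coefficients f_k = 5^k. For g = 1/(1 - x)^2 the coefficient is g_k = C(k + 1, 1) = k + 1. The Hadamard coefficient is (f * g)_k = 5^k * (k + 1).
For k = 19: 5^19 * 20 = 19073486328125 * 20 = 381469726562500.

381469726562500


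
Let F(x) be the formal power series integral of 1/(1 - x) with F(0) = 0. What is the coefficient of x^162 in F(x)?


1/(1 - x) = sum_{k>=0} x^k. Integrating termwise and using F(0) = 0 gives
F(x) = sum_{k>=0} x^(k+1) / (k+1) = sum_{m>=1} x^m / m = -ln(1 - x).
So the coefficient of x^162 is 1/162 = 1/162.

1/162


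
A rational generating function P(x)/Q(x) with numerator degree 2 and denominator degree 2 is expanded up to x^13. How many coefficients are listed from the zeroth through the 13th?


Expanding up to x^13 gives the coefficients for x^0, x^1, ..., x^13.
That is 13 + 1 = 14 coefficients in total.

14


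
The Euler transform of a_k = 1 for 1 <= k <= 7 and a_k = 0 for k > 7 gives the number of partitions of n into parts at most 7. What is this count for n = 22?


Partitions of 22 into parts at most 7:
Using generating function (1-x)^(-1)(1-x^2)^(-1)...(1-x^7)^(-1),
the coefficient of x^22 = 522

522


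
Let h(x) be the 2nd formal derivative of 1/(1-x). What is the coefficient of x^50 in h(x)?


Differentiating 2 times: d^2/dx^2 [1/(1-x)] = 2!/(1-x)^3.
The expansion 1/(1-x)^3 = sum_{k>=0} C(k+2, 2) x^k, so the coefficient of x^n in 2!/(1-x)^3 is 2! * C(n+2, 2).
For n = 50: 2 * C(52, 2) = 2 * 1326 = 2652

2652


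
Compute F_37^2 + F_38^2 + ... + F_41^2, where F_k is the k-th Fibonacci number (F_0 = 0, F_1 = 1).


There is a standard identity sum_{k=0}^{N} F_k^2 = F_N * F_{N+1} (proved inductively from the telescoping relation F_k^2 = F_k F_{k+1} - F_{k-1} F_k). Then
sum_{k=37}^{41} F_k^2 = F_41 F_42 - F_36 F_37.
Computing: F_41 = 165580141, F_42 = 267914296, F_36 = 14930352, F_37 = 24157817.
Sum = 165580141 * 267914296 - 14930352 * 24157817 = 44000602196234152.

44000602196234152


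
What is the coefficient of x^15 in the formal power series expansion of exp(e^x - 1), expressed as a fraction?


exp(e^x - 1) is the exponential generating function for the Bell numbers Bell_k: exp(e^x - 1) = sum_{k>=0} Bell_k x^k / k!.
So the coefficient of x^15 in exp(e^x - 1) is Bell_15 / 15!.
Computing: Bell_15 = 1382958545 and 15! = 1307674368000, giving
1382958545/1307674368000 = 276591709/261534873600.

276591709/261534873600


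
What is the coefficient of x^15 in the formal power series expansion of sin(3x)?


The Maclaurin series is sin(t) = sum_{k>=0} (-1)^k t^(2k+1) / (2k+1)!, so substituting t = 3x, only odd powers of x are nonzero, with coefficient of x^(2k+1) equal to (-1)^k 3^(2k+1) / (2k+1)!.
Write 15 = 2*7 + 1, giving the coefficient (-1)^7 * 3^15 / 15! = -14348907/1307674368000 = -19683/1793792000.

-19683/1793792000


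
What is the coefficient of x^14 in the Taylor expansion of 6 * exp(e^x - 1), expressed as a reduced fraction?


exp(e^x - 1) = sum_{k>=0} Bell_k x^k / k!, where Bell_k is the k-th Bell number.
So the coefficient of x^14 is 6 * Bell_14 / 14!.
Computing: Bell_14 = 190899322 and 14! = 87178291200, giving
6 * 190899322/87178291200 = 95449661/7264857600.

95449661/7264857600


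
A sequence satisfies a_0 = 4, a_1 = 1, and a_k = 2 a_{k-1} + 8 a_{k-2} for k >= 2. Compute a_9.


The characteristic equation is t^2 - 2 t - 8 = 0, with roots r_1 = 4 and r_2 = -2 (so c_1 = r_1 + r_2, c_2 = -r_1 r_2 as required).
One can use the closed form a_n = A r_1^n + B r_2^n, but direct iteration is more reliable:
a_0 = 4, a_1 = 1, a_2 = 34, a_3 = 76, a_4 = 424, a_5 = 1456, a_6 = 6304, a_7 = 24256, a_8 = 98944, a_9 = 391936.
So a_9 = 391936.

391936


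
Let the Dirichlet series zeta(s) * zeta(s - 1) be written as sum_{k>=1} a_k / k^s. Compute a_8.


Convolution gives a_k = sum_{d | k} d * 1 = sum_{d | k} d = sigma(k), the sum of positive divisors of k.
For k = 8, the divisors are 1, 2, 4, 8, so
sigma(8) = 1 + 2 + 4 + 8 = 15.

15


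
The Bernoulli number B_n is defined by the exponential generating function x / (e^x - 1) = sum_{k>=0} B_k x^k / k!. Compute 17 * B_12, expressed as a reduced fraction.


Bernoulli numbers can also be computed recursively via B_0 = 1 and sum_{j=0}^{m} C(m+1, j) B_j = 0 for m >= 1. Odd-index Bernoulli numbers vanish for k >= 3.
Computing B_12 = -691/2730, so 17 * B_12 = 17 * -691/2730 = -11747/2730.

-11747/2730


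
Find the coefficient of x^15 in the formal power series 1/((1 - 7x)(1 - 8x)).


By partial fractions or Cauchy convolution:
The coefficient equals sum_{k=0}^{15} 7^k * 8^(15-k).
= 248242046141055

248242046141055


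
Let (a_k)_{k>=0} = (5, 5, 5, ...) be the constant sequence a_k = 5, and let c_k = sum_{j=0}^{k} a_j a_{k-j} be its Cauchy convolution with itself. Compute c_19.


Since a_j = 5 for all j >= 0, the convolution sum becomes
c_k = sum_{j=0}^{k} 5 * 5 = 25 * (k + 1).
Equivalently, the generating function of (a_k) is 5/(1 - x) and its square is 25/(1 - x)^2 = sum_{k>=0} 25(k + 1) x^k.
For k = 19: 25 * 20 = 500.

500


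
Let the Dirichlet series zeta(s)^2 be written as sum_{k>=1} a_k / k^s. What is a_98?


The Dirichlet convolution of the constant function 1 with itself gives (1 * 1)(k) = sum_{d | k} 1 = d(k), the number of positive divisors of k.
Since zeta(s) = sum_{k>=1} 1/k^s, we have zeta(s)^2 = sum_{k>=1} d(k)/k^s, so a_k = d(k).
For k = 98: the divisors are 1, 2, 7, 14, 49, 98.
Count = 6.

6


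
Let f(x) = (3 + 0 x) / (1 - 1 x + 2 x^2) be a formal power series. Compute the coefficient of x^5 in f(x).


Write f(x) = sum_{k>=0} a_k x^k. Multiplying both sides by 1 - 1 x + 2 x^2 gives
(1 - 1 x + 2 x^2) sum_{k>=0} a_k x^k = 3 + 0 x.
Matching coefficients:
 x^0: a_0 = 3
 x^1: a_1 - 1 a_0 = 0  =>  a_1 = 1*3 + 0 = 3
 x^k (k >= 2): a_k = 1 a_{k-1} - 2 a_{k-2}.
Iterating: a_2 = -3, a_3 = -9, a_4 = -3, a_5 = 15.
So the coefficient of x^5 is 15.

15


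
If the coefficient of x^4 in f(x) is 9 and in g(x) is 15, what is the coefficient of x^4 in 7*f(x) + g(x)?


Scalar multiplication scales coefficients: 7 * 9 = 63.
Then add the g coefficient: 63 + 15
= 78

78


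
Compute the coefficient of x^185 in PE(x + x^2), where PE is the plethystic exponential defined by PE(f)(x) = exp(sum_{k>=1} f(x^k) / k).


With f(x) = x + x^2, the exponent is sum_{k>=1} (x^k + x^(2k)) / k = -ln(1 - x) - ln(1 - x^2). Exponentiating:
PE(x + x^2) = 1 / ((1 - x)(1 - x^2)).
This is the generating function for partitions of n into parts of size 1 or 2. The number of 2's can be any j in 0..92, and the rest are 1's, so
[x^185] = floor(185/2) + 1 = 93.

93


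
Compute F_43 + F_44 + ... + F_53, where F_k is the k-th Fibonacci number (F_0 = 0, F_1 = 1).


Use the identity sum_{k=0}^{N} F_k = F_{N+2} - 1 (which follows from F_{k+2} - F_{k+1} = F_k). Then
sum_{k=43}^{53} F_k = (F_{55} - 1) - (F_{44} - 1) = F_{55} - F_{44}.
Computing: F_{55} = 139583862445, F_{44} = 701408733, so
Sum = 139583862445 - 701408733 = 138882453712.

138882453712


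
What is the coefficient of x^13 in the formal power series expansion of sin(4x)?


The Maclaurin series is sin(t) = sum_{k>=0} (-1)^k t^(2k+1) / (2k+1)!, so substituting t = 4x, only odd powers of x are nonzero, with coefficient of x^(2k+1) equal to (-1)^k 4^(2k+1) / (2k+1)!.
Write 13 = 2*6 + 1, giving the coefficient (-1)^6 * 4^13 / 13! = 67108864/6227020800 = 65536/6081075.

65536/6081075


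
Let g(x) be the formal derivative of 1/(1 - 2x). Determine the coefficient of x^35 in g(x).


Differentiate termwise: d/dx sum_{k>=0} 2^k x^k = sum_{k>=1} k 2^k x^(k-1) = sum_{j>=0} (j+1) 2^(j+1) x^j.
Equivalently, d/dx [1/(1 - 2x)] = 2/(1 - 2x)^2.
For j = 35: 36 * 2^36 = 36 * 68719476736 = 2473901162496.

2473901162496


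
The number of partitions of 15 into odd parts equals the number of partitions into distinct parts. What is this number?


Computing partitions of 15 into odd parts (1, 3, 5, ...):
Using the generating function prod_{k>=0} 1/(1-x^(2k+1)),
the count is 27

27


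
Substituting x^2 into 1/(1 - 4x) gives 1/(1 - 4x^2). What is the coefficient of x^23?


Since 1/(1 - 4x^2) only has even powers of x,
the coefficient of x^23 (odd) is 0.

0


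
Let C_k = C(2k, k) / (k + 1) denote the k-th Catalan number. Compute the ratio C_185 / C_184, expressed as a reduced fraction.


Using C_k = (2k)! / (k! (k+1)!), the ratio C_{k+1}/C_k simplifies to
C_{k+1}/C_k = [(2k+2)! / ((k+1)! (k+2)!)] * [k! (k+1)! / (2k)!]
 = (2k+2)(2k+1) / ((k+1)(k+2)) = 2(2k+1) / (k+2).
For k = 184: 2(2*184 + 1) / (184 + 2) = 738/186 = 123/31.

123/31


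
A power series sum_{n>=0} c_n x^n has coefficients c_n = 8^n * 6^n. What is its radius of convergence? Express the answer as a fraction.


By the root test (Cauchy-Hadamard), the radius is R = 1 / limsup_n |c_n|^(1/n).
Here |c_n|^(1/n) = (8^n * 6^n)^(1/n) = 8 * 6 = 48 for all n.
So R = 1/48 = 1/48.

1/48


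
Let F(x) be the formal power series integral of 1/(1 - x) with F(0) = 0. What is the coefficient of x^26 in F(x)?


1/(1 - x) = sum_{k>=0} x^k. Integrating termwise and using F(0) = 0 gives
F(x) = sum_{k>=0} x^(k+1) / (k+1) = sum_{m>=1} x^m / m = -ln(1 - x).
So the coefficient of x^26 is 1/26 = 1/26.

1/26


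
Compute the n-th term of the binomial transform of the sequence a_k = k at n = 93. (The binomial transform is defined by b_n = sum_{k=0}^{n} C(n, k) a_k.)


With a_k = k, b_n = sum_{k=0}^{n} C(n, k) k. Using k * C(n, k) = n * C(n-1, k-1) gives b_n = n * sum_{k>=1} C(n-1, k-1) = n * 2^(n-1).
For n = 93: 93 * 2^92 = 93 * 4951760157141521099596496896 = 460513694614161462262474211328.

460513694614161462262474211328


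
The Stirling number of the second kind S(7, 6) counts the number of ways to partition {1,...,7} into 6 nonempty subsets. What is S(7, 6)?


Using the explicit formula S(n,k) = (1/k!) sum_{j=0}^{k} (-1)^(k-j) C(k,j) j^n:
S(7, 6) = 21
Equivalently, S(n,k) is n! times the coefficient of x^n in the EGF (e^x - 1)^k / k!.

21


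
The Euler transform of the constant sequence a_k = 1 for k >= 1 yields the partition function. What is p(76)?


The Euler transform converts the sequence a_k = 1 into the number of integer partitions.
Using the recurrence or dynamic programming:
p(76) = 9289091

9289091


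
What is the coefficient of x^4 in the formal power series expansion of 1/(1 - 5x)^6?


The general identity 1/(1 - c x)^r = sum_{k>=0} c^k C(k + r - 1, r - 1) x^k follows by substituting y = c x into 1/(1 - y)^r = sum_{k>=0} C(k + r - 1, r - 1) y^k.
For c = 5, r = 6, k = 4:
5^4 * C(9, 5) = 625 * 126 = 78750.

78750


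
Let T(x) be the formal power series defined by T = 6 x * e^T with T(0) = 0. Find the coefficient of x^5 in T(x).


Apply the Lagrange inversion formula: if T = 6 x * phi(T) with phi(t) = e^t, then
[x^n] T = 6^n * (1/n) [t^(n-1)] phi(t)^n = 6^n * (1/n) [t^(n-1)] e^(n t) = 6^n * (1/n) * n^(n-1) / (n-1)! = 6^n * n^(n-1) / n!.
When c = 1 this is the Cayley count of rooted labeled trees on n vertices, divided by n!.
For n = 5: 6^5 * 5^4 / 5! = 7776 * 625/120 = 40500.

40500


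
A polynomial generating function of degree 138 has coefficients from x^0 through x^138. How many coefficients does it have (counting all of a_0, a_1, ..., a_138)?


A polynomial of degree 138 takes the form a_0 + a_1 x + ... + a_138 x^138.
The number of coefficients is 138 + 1 = 139.

139


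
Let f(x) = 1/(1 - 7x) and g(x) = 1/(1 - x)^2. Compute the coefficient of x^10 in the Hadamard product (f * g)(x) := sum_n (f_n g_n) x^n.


f has coefficients f_k = 7^k. For g = 1/(1 - x)^2 the coefficient is g_k = C(k + 1, 1) = k + 1. The Hadamard coefficient is (f * g)_k = 7^k * (k + 1).
For k = 10: 7^10 * 11 = 282475249 * 11 = 3107227739.

3107227739


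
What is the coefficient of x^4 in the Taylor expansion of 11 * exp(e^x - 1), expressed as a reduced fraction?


exp(e^x - 1) = sum_{k>=0} Bell_k x^k / k!, where Bell_k is the k-th Bell number.
So the coefficient of x^4 is 11 * Bell_4 / 4!.
Computing: Bell_4 = 15 and 4! = 24, giving
11 * 15/24 = 55/8.

55/8


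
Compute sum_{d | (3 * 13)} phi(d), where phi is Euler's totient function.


First, 3 * 13 = 39. One classical identity is sum_{d | n} phi(d) = n (each k in [1, n] has a unique gcd with n, and among the k's with gcd(k, n) = n/d there are phi(d) of them). So the sum equals 39. We also verify directly:
Divisors of 39: 1, 3, 13, 39.
phi values: 1, 2, 12, 24.
Sum = 39.

39


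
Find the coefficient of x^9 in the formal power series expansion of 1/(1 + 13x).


Write 1/(1 + c x) = 1/(1 - (-c) x) and apply the geometric-series identity
1/(1 - y) = sum_{k>=0} y^k to get 1/(1 + c x) = sum_{k>=0} (-c)^k x^k.
So the coefficient of x^k is (-c)^k = (-1)^k * c^k.
Here c = 13 and k = 9:
(-13)^9 = -1 * 10604499373 = -10604499373

-10604499373


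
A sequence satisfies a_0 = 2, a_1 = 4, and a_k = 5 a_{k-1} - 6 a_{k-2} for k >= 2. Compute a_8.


The characteristic equation is t^2 - 5 t + 6 = 0, with roots r_1 = 3 and r_2 = 2 (so c_1 = r_1 + r_2, c_2 = -r_1 r_2 as required).
One can use the closed form a_n = A r_1^n + B r_2^n, but direct iteration is more reliable:
a_0 = 2, a_1 = 4, a_2 = 8, a_3 = 16, a_4 = 32, a_5 = 64, a_6 = 128, a_7 = 256, a_8 = 512.
So a_8 = 512.

512


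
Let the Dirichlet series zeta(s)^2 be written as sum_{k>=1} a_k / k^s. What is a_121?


The Dirichlet convolution of the constant function 1 with itself gives (1 * 1)(k) = sum_{d | k} 1 = d(k), the number of positive divisors of k.
Since zeta(s) = sum_{k>=1} 1/k^s, we have zeta(s)^2 = sum_{k>=1} d(k)/k^s, so a_k = d(k).
For k = 121: the divisors are 1, 11, 121.
Count = 3.

3


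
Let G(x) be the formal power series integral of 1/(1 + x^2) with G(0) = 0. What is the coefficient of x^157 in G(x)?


1/(1 + x^2) = sum_{j>=0} (-1)^j x^(2j). Integrating termwise with G(0) = 0:
G(x) = sum_{j>=0} (-1)^j x^(2j+1) / (2j+1) = arctan(x).
Only odd powers are nonzero. For x^157 write 157 = 2*78 + 1, giving
(-1)^78 / 157 = 1/157 = 1/157.

1/157


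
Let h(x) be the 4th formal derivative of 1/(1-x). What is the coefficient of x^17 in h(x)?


Differentiating 4 times: d^4/dx^4 [1/(1-x)] = 4!/(1-x)^5.
The expansion 1/(1-x)^5 = sum_{k>=0} C(k+4, 4) x^k, so the coefficient of x^n in 4!/(1-x)^5 is 4! * C(n+4, 4).
For n = 17: 24 * C(21, 4) = 24 * 5985 = 143640

143640


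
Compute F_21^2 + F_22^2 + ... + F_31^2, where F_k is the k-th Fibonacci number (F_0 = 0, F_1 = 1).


There is a standard identity sum_{k=0}^{N} F_k^2 = F_N * F_{N+1} (proved inductively from the telescoping relation F_k^2 = F_k F_{k+1} - F_{k-1} F_k). Then
sum_{k=21}^{31} F_k^2 = F_31 F_32 - F_20 F_21.
Computing: F_31 = 1346269, F_32 = 2178309, F_20 = 6765, F_21 = 10946.
Sum = 1346269 * 2178309 - 6765 * 10946 = 2932515829431.

2932515829431


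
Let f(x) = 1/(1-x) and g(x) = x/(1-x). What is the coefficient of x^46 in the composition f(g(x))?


First simplify the composition: f(g(x)) = 1/(1 - x/(1-x)) = (1-x)/((1-x) - x) = (1-x)/(1-2x).
Now extract the coefficient. Write (1-x)/(1-2x) = 1/(1-2x) - x/(1-2x).
The coefficient of x^n in 1/(1-2x) is 2^n, and in x/(1-2x) is 2^(n-1) (for n >= 1).
So the coefficient of x^46 is 2^46 - 2^45 = 70368744177664 - 35184372088832 = 35184372088832.

35184372088832


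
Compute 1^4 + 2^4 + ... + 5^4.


This power sum has a closed form given by Faulhaber's formula
sum_{k=1}^{m} k^p = (1 / (p + 1)) * sum_{j=0}^{p} C(p + 1, j) B_j m^(p + 1 - j),
but for small m direct computation is fastest:
1 + 16 + 81 + 256 + 625 = 979.

979


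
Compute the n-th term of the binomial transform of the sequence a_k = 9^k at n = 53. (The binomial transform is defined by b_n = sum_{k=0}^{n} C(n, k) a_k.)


With a_k = 9^k, b_n = sum_{k=0}^{n} C(n, k) 9^k = (1 + 9)^n by the binomial theorem.
For n = 53: (1 + 9)^53 = 10^53 = 100000000000000000000000000000000000000000000000000000.

100000000000000000000000000000000000000000000000000000


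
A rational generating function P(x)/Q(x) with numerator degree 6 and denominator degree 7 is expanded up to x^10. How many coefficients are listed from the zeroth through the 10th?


Expanding up to x^10 gives the coefficients for x^0, x^1, ..., x^10.
That is 10 + 1 = 11 coefficients in total.

11


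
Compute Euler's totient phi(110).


phi(n) counts integers in [1, n] coprime to n. Using the multiplicative formula phi(n) = n * prod_{p | n} (1 - 1/p):
110 = 2 * 5 * 11, so
phi(110) = 110 * (1 - 1/2) * (1 - 1/5) * (1 - 1/11) = 40.

40


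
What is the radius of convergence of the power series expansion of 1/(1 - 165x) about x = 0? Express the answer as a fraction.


Expanding 1/(1 - 165x) = sum_{k>=0} 165^k x^k, the series converges when |165x| < 1, i.e., |x| < 1/165.
So the radius of convergence is 1/165 = 1/165.

1/165


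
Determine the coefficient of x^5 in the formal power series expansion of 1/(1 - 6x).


The geometric series identity gives 1/(1 - c x) = sum_{k>=0} c^k x^k, so the coefficient of x^k is c^k.
Here c = 6 and k = 5.
Computing: 6^5 = 7776

7776


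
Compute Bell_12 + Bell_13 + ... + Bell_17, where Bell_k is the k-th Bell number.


Recall Bell_k counts set partitions of a k-set (with Bell_0 = 1 by convention).
Bell_12 through Bell_17: 4213597, 27644437, 190899322, 1382958545, 10480142147, 82864869804
Sum = 4213597 + 27644437 + 190899322 + 1382958545 + 10480142147 + 82864869804 = 94950727852.

94950727852


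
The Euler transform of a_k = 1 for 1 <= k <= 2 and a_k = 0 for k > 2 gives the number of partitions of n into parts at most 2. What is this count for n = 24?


Partitions of 24 into parts at most 2:
Using generating function (1-x)^(-1)(1-x^2)^(-1),
the coefficient of x^24 = 13

13


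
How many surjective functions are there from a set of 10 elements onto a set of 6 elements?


By inclusion-exclusion on which target elements are missed, the number of surjections from an n-set onto a k-set is
surj(n, k) = sum_{j=0}^{k} (-1)^j C(k, j) (k - j)^n.
Equivalently surj(n, k) = k! * S(n, k), where S(n, k) is the Stirling number of the second kind.
For n = 10, k = 6:
S(10, 6) = 22827, so
surj = 6! * 22827 = 720 * 22827 = 16435440.

16435440


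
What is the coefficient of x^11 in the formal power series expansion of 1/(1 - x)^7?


The expansion 1/(1 - x)^r = sum_{k>=0} C(k + r - 1, r - 1) x^k follows from the multiset / negative-binomial theorem (or from repeated differentiation of the geometric series).
For r = 7 and k = 11:
C(17, 6) = 355687428096000 / (720 * 39916800) = 12376.

12376


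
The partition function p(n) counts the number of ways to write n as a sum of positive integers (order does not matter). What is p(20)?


Using the generating function prod_{k>=1} 1/(1-x^k), we compute p(20).
By dynamic programming over parts 1 through 20:
p(20) = 627

627


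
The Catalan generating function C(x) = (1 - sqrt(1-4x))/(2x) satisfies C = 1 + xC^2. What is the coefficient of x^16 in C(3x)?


Substituting x -> 3x scales the n-th coefficient by 3^n, so [x^16] C(3x) = 3^16 * C_16.
C_16 = C(2*16, 16)/(17) = 601080390/17 = 35357670.
So 3^16 * 35357670 = 43046721 * 35357670 = 1522031755700070.

1522031755700070


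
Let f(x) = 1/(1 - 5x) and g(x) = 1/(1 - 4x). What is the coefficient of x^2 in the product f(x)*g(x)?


The coefficient of x^n in f*g is the Cauchy product: sum_{k=0}^{n} a^k * b^(n-k).
With a=5, b=4, n=2:
sum_{k=0}^{2} 5^k * 4^(2-k)
= 61

61


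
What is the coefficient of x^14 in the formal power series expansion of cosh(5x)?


The Maclaurin series is cosh(t) = sum_{m>=0} t^(2m) / (2m)!, so substituting t = 5x, only even powers of x are nonzero, with coefficient of x^(2m) equal to 5^(2m) / (2m)!.
For x^14 the coefficient is 5^14/14! = 6103515625/87178291200 = 244140625/3487131648.

244140625/3487131648


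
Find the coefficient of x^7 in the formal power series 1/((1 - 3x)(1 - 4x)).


By partial fractions or Cauchy convolution:
The coefficient equals sum_{k=0}^{7} 3^k * 4^(7-k).
= 58975

58975


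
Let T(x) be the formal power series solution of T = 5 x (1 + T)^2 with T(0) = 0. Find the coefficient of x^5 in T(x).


Apply the Lagrange inversion formula: if T = 5 x * phi(T) with phi(t) = (1 + t)^2, then [x^n] T = 5^n * (1/n) [t^(n-1)] phi(t)^n = 5^n * (1/n) [t^(n-1)] (1 + t)^(2n) = 5^n * (1/n) C(2n, n-1).
Using the identity C(2n, n-1) = C(2n, n) * n / (n+1), the unscaled factor equals C(2n, n) / (n+1) = C_n, the n-th Catalan number.
For n = 5: C_5 = C(10, 5) / 6 = 252/6 = 42.
With the 5^5 = 3125 factor, the coefficient is 3125 * 42 = 131250.

131250


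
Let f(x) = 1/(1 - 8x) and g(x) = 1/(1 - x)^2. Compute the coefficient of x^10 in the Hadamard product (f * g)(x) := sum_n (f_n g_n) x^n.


f has coefficients f_k = 8^k. For g = 1/(1 - x)^2 the coefficient is g_k = C(k + 1, 1) = k + 1. The Hadamard coefficient is (f * g)_k = 8^k * (k + 1).
For k = 10: 8^10 * 11 = 1073741824 * 11 = 11811160064.

11811160064


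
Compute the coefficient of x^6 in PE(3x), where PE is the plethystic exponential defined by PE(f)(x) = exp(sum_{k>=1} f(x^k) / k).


With f(x) = 3x, the exponent is sum_{k>=1} 3 x^k / k = 3 * (-ln(1 - x)). Exponentiating:
PE(3x) = exp(-3 ln(1 - x)) = 1/(1 - x)^3.
By the negative binomial expansion, [x^n] 1/(1 - x)^3 = C(n + 2, 2).
For n = 6: C(8, 2) = 28.

28


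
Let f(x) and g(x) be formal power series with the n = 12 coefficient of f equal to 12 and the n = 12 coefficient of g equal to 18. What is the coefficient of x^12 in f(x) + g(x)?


Addition of formal power series is termwise.
The coefficient of x^12 in f + g = 12 + 18
= 30

30


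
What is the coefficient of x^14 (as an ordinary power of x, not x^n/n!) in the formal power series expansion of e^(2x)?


The exponential series is e^y = sum_{k>=0} y^k / k!. Substituting y = 2x gives
e^(2x) = sum_{k>=0} 2^k x^k / k!.
So the coefficient of x^n is a^n/n! with a = 2, n = 14:
2^14 / 14! = 16384/87178291200 = 8/42567525

8/42567525


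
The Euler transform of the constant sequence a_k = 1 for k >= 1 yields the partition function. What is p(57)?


The Euler transform converts the sequence a_k = 1 into the number of integer partitions.
Using the recurrence or dynamic programming:
p(57) = 614154

614154


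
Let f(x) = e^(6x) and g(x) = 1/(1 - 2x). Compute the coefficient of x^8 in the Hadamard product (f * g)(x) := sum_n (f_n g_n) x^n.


Expanding: f_k = 6^k/k! (from e^(6x)) and g_k = 2^k (from 1/(1 - 2x)). So the Hadamard coefficient (f * g)_k = 6^k 2^k / k! = (12)^k / k!.
For k = 8: 12^8/8! = 429981696/40320 = 373248/35.

373248/35
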